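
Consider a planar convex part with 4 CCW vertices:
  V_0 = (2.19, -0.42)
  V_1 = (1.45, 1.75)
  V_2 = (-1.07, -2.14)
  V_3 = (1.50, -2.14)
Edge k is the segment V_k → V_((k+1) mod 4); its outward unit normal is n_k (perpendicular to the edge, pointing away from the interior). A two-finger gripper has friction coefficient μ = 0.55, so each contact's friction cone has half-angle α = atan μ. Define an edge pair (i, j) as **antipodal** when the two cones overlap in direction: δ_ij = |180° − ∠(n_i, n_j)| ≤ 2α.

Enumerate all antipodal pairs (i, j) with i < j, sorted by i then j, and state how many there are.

count = 3; pairs: (0,1), (1,2), (1,3)

α = atan 0.55 = 28.81°;  2α = 57.62°
n_0 = (+0.9465, +0.3228)
n_1 = (-0.8393, +0.5437)
n_2 = (+0.0000, -1.0000)
n_3 = (+0.9281, -0.3723)
  (0,1): δ = 51.77°  ✓
  (0,2): δ = 71.17°  ·
  (0,3): δ = 139.31°  ·
  (1,2): δ = 57.06°  ✓
  (1,3): δ = 11.08°  ✓
  (2,3): δ = 111.86°  ·
antipodal pairs: 3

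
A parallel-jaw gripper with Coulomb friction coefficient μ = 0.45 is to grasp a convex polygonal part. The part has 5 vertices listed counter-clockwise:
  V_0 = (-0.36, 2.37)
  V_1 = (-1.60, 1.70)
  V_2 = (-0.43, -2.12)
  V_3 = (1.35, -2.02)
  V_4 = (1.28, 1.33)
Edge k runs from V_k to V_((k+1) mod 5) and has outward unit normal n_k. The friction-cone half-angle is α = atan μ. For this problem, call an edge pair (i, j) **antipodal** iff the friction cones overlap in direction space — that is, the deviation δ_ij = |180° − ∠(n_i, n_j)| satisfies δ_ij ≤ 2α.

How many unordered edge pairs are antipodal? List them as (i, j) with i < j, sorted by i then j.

α = atan 0.45 = 24.23°;  2α = 48.46°
n_0 = (-0.4754, +0.8798)
n_1 = (-0.9562, -0.2929)
n_2 = (+0.0561, -0.9984)
n_3 = (+0.9998, +0.0209)
n_4 = (+0.5355, +0.8445)
  (0,1): δ = 101.35°  ·
  (0,2): δ = 25.17°  ✓
  (0,3): δ = 62.81°  ·
  (0,4): δ = 119.24°  ·
  (1,2): δ = 103.81°  ·
  (1,3): δ = 15.83°  ✓
  (1,4): δ = 40.59°  ✓
  (2,3): δ = 92.02°  ·
  (2,4): δ = 35.60°  ✓
  (3,4): δ = 123.58°  ·
antipodal pairs: 4

count = 4; pairs: (0,2), (1,3), (1,4), (2,4)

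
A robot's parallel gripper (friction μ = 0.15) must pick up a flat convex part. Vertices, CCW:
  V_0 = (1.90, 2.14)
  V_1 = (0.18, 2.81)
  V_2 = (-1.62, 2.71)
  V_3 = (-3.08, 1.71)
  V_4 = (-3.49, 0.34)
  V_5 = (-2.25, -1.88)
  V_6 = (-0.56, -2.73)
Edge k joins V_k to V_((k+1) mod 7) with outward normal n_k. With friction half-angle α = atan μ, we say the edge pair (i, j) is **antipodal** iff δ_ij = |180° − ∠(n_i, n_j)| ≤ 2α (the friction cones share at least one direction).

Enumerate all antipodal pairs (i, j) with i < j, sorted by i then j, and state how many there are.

count = 2; pairs: (0,5), (3,6)

α = atan 0.15 = 8.53°;  2α = 17.06°
n_0 = (+0.3630, +0.9318)
n_1 = (-0.0555, +0.9985)
n_2 = (-0.5651, +0.8250)
n_3 = (-0.9580, +0.2867)
n_4 = (-0.8730, -0.4876)
n_5 = (-0.4493, -0.8934)
n_6 = (+0.8926, -0.4509)
  (0,1): δ = 155.54°  ·
  (0,2): δ = 124.31°  ·
  (0,3): δ = 85.38°  ·
  (0,4): δ = 39.53°  ·
  (0,5): δ = 5.42°  ✓
  (0,6): δ = 84.48°  ·
  (1,2): δ = 148.77°  ·
  (1,3): δ = 109.84°  ·
  (1,4): δ = 63.99°  ·
  (1,5): δ = 29.88°  ·
  (1,6): δ = 60.02°  ·
  (2,3): δ = 141.07°  ·
  (2,4): δ = 95.22°  ·
  (2,5): δ = 61.11°  ·
  (2,6): δ = 28.79°  ·
  (3,4): δ = 134.15°  ·
  (3,5): δ = 100.04°  ·
  (3,6): δ = 10.14°  ✓
  (4,5): δ = 145.89°  ·
  (4,6): δ = 55.99°  ·
  (5,6): δ = 90.10°  ·
antipodal pairs: 2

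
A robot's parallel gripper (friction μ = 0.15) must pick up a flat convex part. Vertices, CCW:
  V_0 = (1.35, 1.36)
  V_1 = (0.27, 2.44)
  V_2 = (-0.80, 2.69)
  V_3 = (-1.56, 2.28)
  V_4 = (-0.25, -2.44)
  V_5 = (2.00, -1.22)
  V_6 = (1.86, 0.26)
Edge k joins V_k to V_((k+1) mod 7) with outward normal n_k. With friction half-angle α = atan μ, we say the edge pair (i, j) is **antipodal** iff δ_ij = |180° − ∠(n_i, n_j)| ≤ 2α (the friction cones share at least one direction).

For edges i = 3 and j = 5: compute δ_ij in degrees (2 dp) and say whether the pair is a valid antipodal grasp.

δ = 10.11°, valid

α = atan 0.15 = 8.53°;  2α = 17.06°
edge 3: e_3 = (+1.31, -4.72);  n_3 = (-0.9636, -0.2674)
edge 5: e_5 = (-0.14, +1.48);  n_5 = (+0.9956, +0.0942)
∠(n_3, n_5) = 169.89°
δ = |180° − 169.89°| = 10.11°
10.11° ≤ 2α = 17.06°  →  valid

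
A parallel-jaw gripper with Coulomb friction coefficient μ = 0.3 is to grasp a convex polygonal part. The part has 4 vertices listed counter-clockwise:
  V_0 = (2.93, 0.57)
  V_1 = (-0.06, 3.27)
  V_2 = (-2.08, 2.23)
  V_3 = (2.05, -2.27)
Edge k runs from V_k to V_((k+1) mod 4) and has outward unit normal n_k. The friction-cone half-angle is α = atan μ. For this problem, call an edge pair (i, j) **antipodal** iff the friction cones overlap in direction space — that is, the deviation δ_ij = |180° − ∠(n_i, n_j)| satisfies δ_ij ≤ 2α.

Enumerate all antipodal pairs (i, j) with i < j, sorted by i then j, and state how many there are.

α = atan 0.3 = 16.70°;  2α = 33.40°
n_0 = (+0.6702, +0.7422)
n_1 = (-0.4577, +0.8891)
n_2 = (-0.7367, -0.6762)
n_3 = (+0.9552, -0.2960)
  (0,1): δ = 110.68°  ·
  (0,2): δ = 5.37°  ✓
  (0,3): δ = 114.87°  ·
  (1,2): δ = 74.70°  ·
  (1,3): δ = 45.54°  ·
  (2,3): δ = 59.76°  ·
antipodal pairs: 1

count = 1; pairs: (0,2)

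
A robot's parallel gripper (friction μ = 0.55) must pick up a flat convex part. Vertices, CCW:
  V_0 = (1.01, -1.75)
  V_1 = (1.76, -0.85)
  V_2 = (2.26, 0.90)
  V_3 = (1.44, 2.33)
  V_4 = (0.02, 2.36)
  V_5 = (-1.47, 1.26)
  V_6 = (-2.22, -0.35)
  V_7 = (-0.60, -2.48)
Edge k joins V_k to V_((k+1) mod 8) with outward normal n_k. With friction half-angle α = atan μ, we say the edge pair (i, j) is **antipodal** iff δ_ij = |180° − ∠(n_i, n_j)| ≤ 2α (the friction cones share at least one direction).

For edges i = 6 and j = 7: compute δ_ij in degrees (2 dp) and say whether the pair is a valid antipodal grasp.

α = atan 0.55 = 28.81°;  2α = 57.62°
edge 6: e_6 = (+1.62, -2.13);  n_6 = (-0.7959, -0.6054)
edge 7: e_7 = (+1.61, +0.73);  n_7 = (+0.4130, -0.9108)
∠(n_6, n_7) = 77.14°
δ = |180° − 77.14°| = 102.86°
102.86° > 2α = 57.62°  →  invalid

δ = 102.86°, invalid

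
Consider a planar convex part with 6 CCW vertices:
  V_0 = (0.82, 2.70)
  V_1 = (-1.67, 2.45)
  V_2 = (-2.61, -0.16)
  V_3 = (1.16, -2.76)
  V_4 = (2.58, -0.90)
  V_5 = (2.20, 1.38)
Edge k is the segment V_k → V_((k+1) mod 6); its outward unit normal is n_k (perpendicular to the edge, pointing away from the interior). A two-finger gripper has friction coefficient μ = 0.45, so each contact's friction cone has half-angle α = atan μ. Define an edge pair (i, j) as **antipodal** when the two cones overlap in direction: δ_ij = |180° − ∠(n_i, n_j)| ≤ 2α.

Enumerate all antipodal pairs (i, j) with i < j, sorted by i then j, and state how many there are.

count = 6; pairs: (0,2), (0,3), (1,3), (1,4), (2,4), (2,5)

α = atan 0.45 = 24.23°;  2α = 48.46°
n_0 = (-0.0999, +0.9950)
n_1 = (-0.9408, +0.3388)
n_2 = (-0.5677, -0.8232)
n_3 = (+0.7948, -0.6068)
n_4 = (+0.9864, +0.1644)
n_5 = (+0.6912, +0.7226)
  (0,1): δ = 115.54°  ·
  (0,2): δ = 40.33°  ✓
  (0,3): δ = 46.91°  ✓
  (0,4): δ = 93.73°  ·
  (0,5): δ = 130.54°  ·
  (1,2): δ = 104.79°  ·
  (1,3): δ = 17.55°  ✓
  (1,4): δ = 29.27°  ✓
  (1,5): δ = 66.08°  ·
  (2,3): δ = 92.77°  ·
  (2,4): δ = 45.95°  ✓
  (2,5): δ = 9.13°  ✓
  (3,4): δ = 133.18°  ·
  (3,5): δ = 96.37°  ·
  (4,5): δ = 143.19°  ·
antipodal pairs: 6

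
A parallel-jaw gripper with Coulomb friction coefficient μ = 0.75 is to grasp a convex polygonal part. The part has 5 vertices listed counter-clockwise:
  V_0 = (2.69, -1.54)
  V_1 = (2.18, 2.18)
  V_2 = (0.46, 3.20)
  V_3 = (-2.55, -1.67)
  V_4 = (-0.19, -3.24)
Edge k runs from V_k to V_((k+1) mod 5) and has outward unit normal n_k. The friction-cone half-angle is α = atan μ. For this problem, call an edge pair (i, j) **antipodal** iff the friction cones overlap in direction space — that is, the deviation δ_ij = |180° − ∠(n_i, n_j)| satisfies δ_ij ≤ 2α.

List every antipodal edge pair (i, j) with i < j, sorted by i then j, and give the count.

α = atan 0.75 = 36.87°;  2α = 73.74°
n_0 = (+0.9907, +0.1358)
n_1 = (+0.5101, +0.8601)
n_2 = (-0.8506, +0.5258)
n_3 = (-0.5539, -0.8326)
n_4 = (+0.5083, -0.8612)
  (0,1): δ = 128.48°  ·
  (0,2): δ = 39.53°  ✓
  (0,3): δ = 48.56°  ✓
  (0,4): δ = 112.75°  ·
  (1,2): δ = 91.05°  ·
  (1,3): δ = 2.97°  ✓
  (1,4): δ = 61.22°  ✓
  (2,3): δ = 91.92°  ·
  (2,4): δ = 27.73°  ✓
  (3,4): δ = 115.81°  ·
antipodal pairs: 5

count = 5; pairs: (0,2), (0,3), (1,3), (1,4), (2,4)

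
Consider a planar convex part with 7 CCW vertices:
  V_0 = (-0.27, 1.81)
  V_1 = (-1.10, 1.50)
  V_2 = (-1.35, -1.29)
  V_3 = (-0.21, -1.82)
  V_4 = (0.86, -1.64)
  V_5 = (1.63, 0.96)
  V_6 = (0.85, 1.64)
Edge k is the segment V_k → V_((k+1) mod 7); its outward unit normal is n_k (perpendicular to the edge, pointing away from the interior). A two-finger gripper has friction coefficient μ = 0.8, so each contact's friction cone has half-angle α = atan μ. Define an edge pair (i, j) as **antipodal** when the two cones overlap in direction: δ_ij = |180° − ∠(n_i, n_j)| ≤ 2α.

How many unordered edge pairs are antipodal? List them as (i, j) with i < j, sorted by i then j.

α = atan 0.8 = 38.66°;  2α = 77.32°
n_0 = (-0.3499, +0.9368)
n_1 = (-0.9960, +0.0892)
n_2 = (-0.4216, -0.9068)
n_3 = (+0.1659, -0.9861)
n_4 = (+0.9588, -0.2840)
n_5 = (+0.6571, +0.7538)
n_6 = (+0.1501, +0.9887)
  (0,1): δ = 115.60°  ·
  (0,2): δ = 45.41°  ✓
  (0,3): δ = 10.93°  ✓
  (0,4): δ = 53.02°  ✓
  (0,5): δ = 118.44°  ·
  (0,6): δ = 150.89°  ·
  (1,2): δ = 109.81°  ·
  (1,3): δ = 75.33°  ✓
  (1,4): δ = 11.38°  ✓
  (1,5): δ = 54.04°  ✓
  (1,6): δ = 86.49°  ·
  (2,3): δ = 145.52°  ·
  (2,4): δ = 81.56°  ·
  (2,5): δ = 16.15°  ✓
  (2,6): δ = 16.30°  ✓
  (3,4): δ = 116.05°  ·
  (3,5): δ = 50.63°  ✓
  (3,6): δ = 18.18°  ✓
  (4,5): δ = 114.58°  ·
  (4,6): δ = 82.13°  ·
  (5,6): δ = 147.55°  ·
antipodal pairs: 10

count = 10; pairs: (0,2), (0,3), (0,4), (1,3), (1,4), (1,5), (2,5), (2,6), (3,5), (3,6)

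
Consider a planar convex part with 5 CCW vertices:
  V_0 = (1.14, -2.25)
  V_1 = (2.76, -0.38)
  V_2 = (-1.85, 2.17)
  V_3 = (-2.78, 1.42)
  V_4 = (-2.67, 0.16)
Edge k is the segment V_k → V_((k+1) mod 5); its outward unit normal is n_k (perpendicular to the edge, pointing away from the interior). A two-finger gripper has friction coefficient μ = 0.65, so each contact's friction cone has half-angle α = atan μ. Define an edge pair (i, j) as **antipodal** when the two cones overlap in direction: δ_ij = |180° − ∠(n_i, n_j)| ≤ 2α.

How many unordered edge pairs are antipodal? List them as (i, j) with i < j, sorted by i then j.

count = 4; pairs: (0,2), (0,3), (1,3), (1,4)

α = atan 0.65 = 33.02°;  2α = 66.05°
n_0 = (+0.7558, -0.6548)
n_1 = (+0.4840, +0.8751)
n_2 = (-0.6278, +0.7784)
n_3 = (-0.9962, -0.0870)
n_4 = (-0.5346, -0.8451)
  (0,1): δ = 78.05°  ·
  (0,2): δ = 10.21°  ✓
  (0,3): δ = 45.89°  ✓
  (0,4): δ = 98.59°  ·
  (1,2): δ = 112.17°  ·
  (1,3): δ = 56.06°  ✓
  (1,4): δ = 3.37°  ✓
  (2,3): δ = 123.90°  ·
  (2,4): δ = 71.20°  ·
  (3,4): δ = 127.30°  ·
antipodal pairs: 4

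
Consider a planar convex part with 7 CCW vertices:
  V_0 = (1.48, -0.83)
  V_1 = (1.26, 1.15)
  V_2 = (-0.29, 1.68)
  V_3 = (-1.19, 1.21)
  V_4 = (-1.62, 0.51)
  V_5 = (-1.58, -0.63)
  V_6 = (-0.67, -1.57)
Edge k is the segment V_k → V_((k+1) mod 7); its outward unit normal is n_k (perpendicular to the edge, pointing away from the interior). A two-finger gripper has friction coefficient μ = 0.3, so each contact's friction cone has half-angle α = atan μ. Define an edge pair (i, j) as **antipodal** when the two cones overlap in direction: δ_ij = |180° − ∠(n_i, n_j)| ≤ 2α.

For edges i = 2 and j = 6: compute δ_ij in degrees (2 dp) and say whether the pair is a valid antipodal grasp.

δ = 8.58°, valid

α = atan 0.3 = 16.70°;  2α = 33.40°
edge 2: e_2 = (-0.90, -0.47);  n_2 = (-0.4629, +0.8864)
edge 6: e_6 = (+2.15, +0.74);  n_6 = (+0.3254, -0.9456)
∠(n_2, n_6) = 171.42°
δ = |180° − 171.42°| = 8.58°
8.58° ≤ 2α = 33.40°  →  valid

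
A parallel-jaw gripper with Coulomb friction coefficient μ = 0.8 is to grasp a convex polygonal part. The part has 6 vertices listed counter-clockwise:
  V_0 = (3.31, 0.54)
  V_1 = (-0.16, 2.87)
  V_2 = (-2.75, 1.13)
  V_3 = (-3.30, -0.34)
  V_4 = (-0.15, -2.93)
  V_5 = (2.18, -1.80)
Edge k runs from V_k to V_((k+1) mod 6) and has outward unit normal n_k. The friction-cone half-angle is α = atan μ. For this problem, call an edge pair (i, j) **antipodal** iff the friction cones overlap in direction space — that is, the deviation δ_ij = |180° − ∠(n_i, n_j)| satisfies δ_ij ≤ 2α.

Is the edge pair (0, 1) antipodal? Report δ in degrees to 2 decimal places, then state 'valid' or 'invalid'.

α = atan 0.8 = 38.66°;  2α = 77.32°
edge 0: e_0 = (-3.47, +2.33);  n_0 = (+0.5575, +0.8302)
edge 1: e_1 = (-2.59, -1.74);  n_1 = (-0.5577, +0.8301)
∠(n_0, n_1) = 67.77°
δ = |180° − 67.77°| = 112.23°
112.23° > 2α = 77.32°  →  invalid

δ = 112.23°, invalid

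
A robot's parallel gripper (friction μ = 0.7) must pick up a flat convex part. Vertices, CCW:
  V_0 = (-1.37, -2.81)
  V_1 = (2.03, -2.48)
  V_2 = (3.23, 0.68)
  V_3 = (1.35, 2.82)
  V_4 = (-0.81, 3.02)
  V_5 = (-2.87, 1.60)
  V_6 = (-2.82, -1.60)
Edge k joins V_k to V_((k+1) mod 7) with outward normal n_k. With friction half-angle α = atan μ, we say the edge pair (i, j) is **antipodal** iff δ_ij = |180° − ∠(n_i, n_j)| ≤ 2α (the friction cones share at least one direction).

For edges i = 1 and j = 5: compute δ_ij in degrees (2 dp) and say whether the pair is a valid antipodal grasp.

δ = 21.69°, valid

α = atan 0.7 = 34.99°;  2α = 69.98°
edge 1: e_1 = (+1.20, +3.16);  n_1 = (+0.9349, -0.3550)
edge 5: e_5 = (+0.05, -3.20);  n_5 = (-0.9999, -0.0156)
∠(n_1, n_5) = 158.31°
δ = |180° − 158.31°| = 21.69°
21.69° ≤ 2α = 69.98°  →  valid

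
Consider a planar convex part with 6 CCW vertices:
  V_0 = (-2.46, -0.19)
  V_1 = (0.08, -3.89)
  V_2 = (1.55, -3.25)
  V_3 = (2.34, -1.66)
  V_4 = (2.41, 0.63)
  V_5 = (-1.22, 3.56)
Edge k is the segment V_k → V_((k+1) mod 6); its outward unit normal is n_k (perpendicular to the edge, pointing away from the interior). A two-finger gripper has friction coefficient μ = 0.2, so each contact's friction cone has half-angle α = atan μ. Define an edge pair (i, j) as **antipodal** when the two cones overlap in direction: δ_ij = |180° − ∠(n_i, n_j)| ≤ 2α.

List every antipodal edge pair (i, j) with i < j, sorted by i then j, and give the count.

count = 3; pairs: (0,4), (2,5), (3,5)

α = atan 0.2 = 11.31°;  2α = 22.62°
n_0 = (-0.8244, -0.5660)
n_1 = (+0.3992, -0.9169)
n_2 = (+0.8956, -0.4450)
n_3 = (+0.9995, -0.0306)
n_4 = (+0.6281, +0.7781)
n_5 = (-0.9494, +0.3139)
  (0,1): δ = 100.94°  ·
  (0,2): δ = 60.89°  ·
  (0,3): δ = 36.22°  ·
  (0,4): δ = 16.62°  ✓
  (0,5): δ = 127.23°  ·
  (1,2): δ = 139.95°  ·
  (1,3): δ = 115.28°  ·
  (1,4): δ = 62.44°  ·
  (1,5): δ = 48.18°  ·
  (2,3): δ = 155.33°  ·
  (2,4): δ = 102.49°  ·
  (2,5): δ = 8.12°  ✓
  (3,4): δ = 127.16°  ·
  (3,5): δ = 16.55°  ✓
  (4,5): δ = 69.39°  ·
antipodal pairs: 3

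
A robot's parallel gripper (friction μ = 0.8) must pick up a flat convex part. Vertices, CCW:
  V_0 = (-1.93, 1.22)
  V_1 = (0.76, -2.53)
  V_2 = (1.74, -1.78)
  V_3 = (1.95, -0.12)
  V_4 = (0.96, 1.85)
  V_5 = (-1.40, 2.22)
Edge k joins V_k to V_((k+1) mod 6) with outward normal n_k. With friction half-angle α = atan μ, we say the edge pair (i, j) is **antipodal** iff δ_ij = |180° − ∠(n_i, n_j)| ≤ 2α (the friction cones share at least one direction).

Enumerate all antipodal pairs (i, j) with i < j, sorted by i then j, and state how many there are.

count = 7; pairs: (0,2), (0,3), (0,4), (1,4), (1,5), (2,5), (3,5)

α = atan 0.8 = 38.66°;  2α = 77.32°
n_0 = (-0.8126, -0.5829)
n_1 = (+0.6078, -0.7941)
n_2 = (+0.9921, -0.1255)
n_3 = (+0.8935, +0.4490)
n_4 = (+0.1549, +0.9879)
n_5 = (-0.8836, +0.4683)
  (0,1): δ = 88.23°  ·
  (0,2): δ = 42.86°  ✓
  (0,3): δ = 8.97°  ✓
  (0,4): δ = 45.44°  ✓
  (0,5): δ = 116.42°  ·
  (1,2): δ = 134.64°  ·
  (1,3): δ = 100.75°  ·
  (1,4): δ = 46.34°  ✓
  (1,5): δ = 24.65°  ✓
  (2,3): δ = 146.11°  ·
  (2,4): δ = 91.70°  ·
  (2,5): δ = 20.71°  ✓
  (3,4): δ = 125.59°  ·
  (3,5): δ = 54.60°  ✓
  (4,5): δ = 109.01°  ·
antipodal pairs: 7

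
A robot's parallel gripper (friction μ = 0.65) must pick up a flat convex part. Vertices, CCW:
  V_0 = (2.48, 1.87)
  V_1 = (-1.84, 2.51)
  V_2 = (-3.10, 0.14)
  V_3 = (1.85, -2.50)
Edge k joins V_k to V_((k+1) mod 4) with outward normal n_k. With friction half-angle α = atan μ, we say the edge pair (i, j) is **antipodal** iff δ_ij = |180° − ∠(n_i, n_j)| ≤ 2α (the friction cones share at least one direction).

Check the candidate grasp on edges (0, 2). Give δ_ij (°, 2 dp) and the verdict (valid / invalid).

δ = 19.65°, valid

α = atan 0.65 = 33.02°;  2α = 66.05°
edge 0: e_0 = (-4.32, +0.64);  n_0 = (+0.1465, +0.9892)
edge 2: e_2 = (+4.95, -2.64);  n_2 = (-0.4706, -0.8824)
∠(n_0, n_2) = 160.35°
δ = |180° − 160.35°| = 19.65°
19.65° ≤ 2α = 66.05°  →  valid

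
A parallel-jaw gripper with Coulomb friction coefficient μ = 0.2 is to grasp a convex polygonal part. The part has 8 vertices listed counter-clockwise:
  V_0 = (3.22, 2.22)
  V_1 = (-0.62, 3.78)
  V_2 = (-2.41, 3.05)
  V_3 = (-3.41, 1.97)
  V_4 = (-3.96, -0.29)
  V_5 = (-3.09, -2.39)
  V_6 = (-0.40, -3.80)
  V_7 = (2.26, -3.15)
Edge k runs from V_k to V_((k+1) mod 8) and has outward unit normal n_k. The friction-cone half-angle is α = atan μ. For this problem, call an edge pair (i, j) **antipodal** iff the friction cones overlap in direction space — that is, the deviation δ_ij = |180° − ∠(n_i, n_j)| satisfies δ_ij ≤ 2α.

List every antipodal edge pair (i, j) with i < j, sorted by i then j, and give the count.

α = atan 0.2 = 11.31°;  2α = 22.62°
n_0 = (+0.3764, +0.9265)
n_1 = (-0.3776, +0.9260)
n_2 = (-0.7338, +0.6794)
n_3 = (-0.9716, +0.2365)
n_4 = (-0.9239, -0.3827)
n_5 = (-0.4643, -0.8857)
n_6 = (+0.2374, -0.9714)
n_7 = (+0.9844, -0.1760)
  (0,1): δ = 135.70°  ·
  (0,2): δ = 110.69°  ·
  (0,3): δ = 81.57°  ·
  (0,4): δ = 45.39°  ·
  (0,5): δ = 5.55°  ✓
  (0,6): δ = 35.84°  ·
  (0,7): δ = 101.97°  ·
  (1,2): δ = 154.98°  ·
  (1,3): δ = 125.86°  ·
  (1,4): δ = 89.68°  ·
  (1,5): δ = 49.85°  ·
  (1,6): δ = 8.45°  ✓
  (1,7): δ = 57.68°  ·
  (2,3): δ = 150.88°  ·
  (2,4): δ = 114.70°  ·
  (2,5): δ = 74.86°  ·
  (2,6): δ = 33.47°  ·
  (2,7): δ = 32.66°  ·
  (3,4): δ = 143.82°  ·
  (3,5): δ = 103.98°  ·
  (3,6): δ = 62.59°  ·
  (3,7): δ = 3.54°  ✓
  (4,5): δ = 140.17°  ·
  (4,6): δ = 98.77°  ·
  (4,7): δ = 32.64°  ·
  (5,6): δ = 138.61°  ·
  (5,7): δ = 72.47°  ·
  (6,7): δ = 113.87°  ·
antipodal pairs: 3

count = 3; pairs: (0,5), (1,6), (3,7)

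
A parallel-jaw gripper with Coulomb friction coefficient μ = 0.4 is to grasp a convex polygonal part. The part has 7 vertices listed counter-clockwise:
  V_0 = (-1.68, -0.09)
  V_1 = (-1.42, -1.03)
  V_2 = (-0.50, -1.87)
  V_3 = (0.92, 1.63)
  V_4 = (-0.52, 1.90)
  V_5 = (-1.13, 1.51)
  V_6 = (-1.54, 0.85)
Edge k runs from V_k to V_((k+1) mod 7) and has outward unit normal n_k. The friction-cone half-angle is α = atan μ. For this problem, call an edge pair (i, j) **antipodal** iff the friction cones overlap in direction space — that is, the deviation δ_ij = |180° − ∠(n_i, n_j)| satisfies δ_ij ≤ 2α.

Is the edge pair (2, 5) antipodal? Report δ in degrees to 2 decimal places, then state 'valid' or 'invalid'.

δ = 9.77°, valid

α = atan 0.4 = 21.80°;  2α = 43.60°
edge 2: e_2 = (+1.42, +3.50);  n_2 = (+0.9266, -0.3760)
edge 5: e_5 = (-0.41, -0.66);  n_5 = (-0.8494, +0.5277)
∠(n_2, n_5) = 170.23°
δ = |180° − 170.23°| = 9.77°
9.77° ≤ 2α = 43.60°  →  valid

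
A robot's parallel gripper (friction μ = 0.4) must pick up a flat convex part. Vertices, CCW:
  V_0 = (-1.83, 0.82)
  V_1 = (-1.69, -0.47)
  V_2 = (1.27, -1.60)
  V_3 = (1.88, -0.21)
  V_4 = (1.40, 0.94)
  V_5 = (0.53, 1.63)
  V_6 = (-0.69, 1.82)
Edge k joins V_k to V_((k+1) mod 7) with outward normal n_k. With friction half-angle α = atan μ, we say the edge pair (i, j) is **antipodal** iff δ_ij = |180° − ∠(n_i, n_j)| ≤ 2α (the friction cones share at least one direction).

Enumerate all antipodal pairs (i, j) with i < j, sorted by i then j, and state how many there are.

α = atan 0.4 = 21.80°;  2α = 43.60°
n_0 = (-0.9942, -0.1079)
n_1 = (-0.3567, -0.9342)
n_2 = (+0.9157, -0.4019)
n_3 = (+0.9228, +0.3852)
n_4 = (+0.6214, +0.7835)
n_5 = (+0.1539, +0.9881)
n_6 = (-0.6594, +0.7518)
  (0,1): δ = 117.09°  ·
  (0,2): δ = 29.89°  ✓
  (0,3): δ = 16.46°  ✓
  (0,4): δ = 45.39°  ·
  (0,5): δ = 74.95°  ·
  (0,6): δ = 125.06°  ·
  (1,2): δ = 92.80°  ·
  (1,3): δ = 46.45°  ·
  (1,4): δ = 17.52°  ✓
  (1,5): δ = 12.04°  ✓
  (1,6): δ = 62.15°  ·
  (2,3): δ = 133.65°  ·
  (2,4): δ = 104.72°  ·
  (2,5): δ = 75.16°  ·
  (2,6): δ = 25.05°  ✓
  (3,4): δ = 151.07°  ·
  (3,5): δ = 121.51°  ·
  (3,6): δ = 71.40°  ·
  (4,5): δ = 150.43°  ·
  (4,6): δ = 100.32°  ·
  (5,6): δ = 129.89°  ·
antipodal pairs: 5

count = 5; pairs: (0,2), (0,3), (1,4), (1,5), (2,6)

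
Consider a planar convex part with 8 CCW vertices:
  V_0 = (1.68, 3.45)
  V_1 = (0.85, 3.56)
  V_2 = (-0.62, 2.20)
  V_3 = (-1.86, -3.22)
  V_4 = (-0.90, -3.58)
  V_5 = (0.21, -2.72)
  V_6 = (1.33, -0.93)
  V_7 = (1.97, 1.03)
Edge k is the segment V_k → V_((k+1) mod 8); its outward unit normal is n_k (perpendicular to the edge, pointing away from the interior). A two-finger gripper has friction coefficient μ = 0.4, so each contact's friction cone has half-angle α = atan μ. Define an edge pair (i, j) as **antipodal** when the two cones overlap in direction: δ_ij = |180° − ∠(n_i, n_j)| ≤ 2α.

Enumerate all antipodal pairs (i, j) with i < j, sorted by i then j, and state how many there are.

count = 8; pairs: (0,3), (1,4), (1,5), (1,6), (2,4), (2,5), (2,6), (2,7)

α = atan 0.4 = 21.80°;  2α = 43.60°
n_0 = (+0.1314, +0.9913)
n_1 = (-0.6791, +0.7340)
n_2 = (-0.9748, +0.2230)
n_3 = (-0.3511, -0.9363)
n_4 = (+0.6125, -0.7905)
n_5 = (+0.8477, -0.5304)
n_6 = (+0.9506, -0.3104)
n_7 = (+0.9929, +0.1190)
  (0,1): δ = 129.68°  ·
  (0,2): δ = 95.34°  ·
  (0,3): δ = 13.01°  ✓
  (0,4): δ = 45.32°  ·
  (0,5): δ = 65.52°  ·
  (0,6): δ = 79.47°  ·
  (0,7): δ = 104.38°  ·
  (1,2): δ = 145.66°  ·
  (1,3): δ = 63.33°  ·
  (1,4): δ = 5.01°  ✓
  (1,5): δ = 15.19°  ✓
  (1,6): δ = 29.14°  ✓
  (1,7): δ = 54.06°  ·
  (2,3): δ = 97.67°  ·
  (2,4): δ = 39.35°  ✓
  (2,5): δ = 19.15°  ✓
  (2,6): δ = 5.20°  ✓
  (2,7): δ = 19.72°  ✓
  (3,4): δ = 121.68°  ·
  (3,5): δ = 101.48°  ·
  (3,6): δ = 87.53°  ·
  (3,7): δ = 62.61°  ·
  (4,5): δ = 159.80°  ·
  (4,6): δ = 145.85°  ·
  (4,7): δ = 120.93°  ·
  (5,6): δ = 166.05°  ·
  (5,7): δ = 141.13°  ·
  (6,7): δ = 155.08°  ·
antipodal pairs: 8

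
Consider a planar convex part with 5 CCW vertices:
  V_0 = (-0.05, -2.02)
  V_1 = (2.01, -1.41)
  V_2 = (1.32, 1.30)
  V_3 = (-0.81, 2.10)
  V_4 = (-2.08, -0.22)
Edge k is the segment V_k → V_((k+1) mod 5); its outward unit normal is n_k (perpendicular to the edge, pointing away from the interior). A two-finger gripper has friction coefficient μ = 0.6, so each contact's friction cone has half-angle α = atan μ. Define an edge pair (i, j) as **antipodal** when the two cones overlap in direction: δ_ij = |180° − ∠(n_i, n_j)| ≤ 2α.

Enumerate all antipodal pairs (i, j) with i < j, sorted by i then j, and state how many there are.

α = atan 0.6 = 30.96°;  2α = 61.93°
n_0 = (+0.2839, -0.9588)
n_1 = (+0.9691, +0.2467)
n_2 = (+0.3516, +0.9361)
n_3 = (-0.8772, +0.4802)
n_4 = (-0.6634, -0.7482)
  (0,1): δ = 92.21°  ·
  (0,2): δ = 37.08°  ✓
  (0,3): δ = 44.81°  ✓
  (0,4): δ = 121.94°  ·
  (1,2): δ = 124.87°  ·
  (1,3): δ = 42.98°  ✓
  (1,4): δ = 34.15°  ✓
  (2,3): δ = 98.11°  ·
  (2,4): δ = 20.98°  ✓
  (3,4): δ = 102.87°  ·
antipodal pairs: 5

count = 5; pairs: (0,2), (0,3), (1,3), (1,4), (2,4)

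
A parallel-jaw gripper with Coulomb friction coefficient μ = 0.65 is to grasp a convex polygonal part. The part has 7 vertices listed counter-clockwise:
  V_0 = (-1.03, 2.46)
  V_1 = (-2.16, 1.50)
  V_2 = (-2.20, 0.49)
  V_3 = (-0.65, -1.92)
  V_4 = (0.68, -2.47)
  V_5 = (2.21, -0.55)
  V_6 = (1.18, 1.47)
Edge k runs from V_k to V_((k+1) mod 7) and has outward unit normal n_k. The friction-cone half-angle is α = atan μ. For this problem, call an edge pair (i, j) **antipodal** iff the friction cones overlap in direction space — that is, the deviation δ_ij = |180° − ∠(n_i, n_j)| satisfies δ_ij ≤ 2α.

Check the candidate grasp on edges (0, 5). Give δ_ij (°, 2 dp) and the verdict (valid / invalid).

α = atan 0.65 = 33.02°;  2α = 66.05°
edge 0: e_0 = (-1.13, -0.96);  n_0 = (-0.6475, +0.7621)
edge 5: e_5 = (-1.03, +2.02);  n_5 = (+0.8909, +0.4543)
∠(n_0, n_5) = 103.33°
δ = |180° − 103.33°| = 76.67°
76.67° > 2α = 66.05°  →  invalid

δ = 76.67°, invalid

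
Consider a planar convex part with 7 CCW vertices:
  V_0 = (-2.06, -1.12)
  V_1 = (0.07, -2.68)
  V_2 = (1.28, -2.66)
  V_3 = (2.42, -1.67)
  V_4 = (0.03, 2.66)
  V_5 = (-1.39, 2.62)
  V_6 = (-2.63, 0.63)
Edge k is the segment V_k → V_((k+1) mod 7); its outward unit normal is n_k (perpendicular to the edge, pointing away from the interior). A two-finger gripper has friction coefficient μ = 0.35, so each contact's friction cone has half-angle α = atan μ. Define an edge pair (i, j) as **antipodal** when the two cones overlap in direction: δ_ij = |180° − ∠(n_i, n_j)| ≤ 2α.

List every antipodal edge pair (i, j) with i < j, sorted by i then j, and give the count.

count = 5; pairs: (0,3), (0,4), (1,4), (2,5), (3,6)

α = atan 0.35 = 19.29°;  2α = 38.58°
n_0 = (-0.5909, -0.8068)
n_1 = (+0.0165, -0.9999)
n_2 = (+0.6557, -0.7550)
n_3 = (+0.8755, +0.4832)
n_4 = (-0.0282, +0.9996)
n_5 = (-0.8487, +0.5288)
n_6 = (-0.9508, -0.3097)
  (0,1): δ = 142.83°  ·
  (0,2): δ = 102.81°  ·
  (0,3): δ = 24.88°  ✓
  (0,4): δ = 37.83°  ✓
  (0,5): δ = 94.29°  ·
  (0,6): δ = 144.26°  ·
  (1,2): δ = 139.98°  ·
  (1,3): δ = 62.05°  ·
  (1,4): δ = 0.67°  ✓
  (1,5): δ = 57.13°  ·
  (1,6): δ = 107.09°  ·
  (2,3): δ = 102.07°  ·
  (2,4): δ = 39.36°  ·
  (2,5): δ = 17.10°  ✓
  (2,6): δ = 67.07°  ·
  (3,4): δ = 117.28°  ·
  (3,5): δ = 60.82°  ·
  (3,6): δ = 10.86°  ✓
  (4,5): δ = 123.54°  ·
  (4,6): δ = 73.57°  ·
  (5,6): δ = 130.03°  ·
antipodal pairs: 5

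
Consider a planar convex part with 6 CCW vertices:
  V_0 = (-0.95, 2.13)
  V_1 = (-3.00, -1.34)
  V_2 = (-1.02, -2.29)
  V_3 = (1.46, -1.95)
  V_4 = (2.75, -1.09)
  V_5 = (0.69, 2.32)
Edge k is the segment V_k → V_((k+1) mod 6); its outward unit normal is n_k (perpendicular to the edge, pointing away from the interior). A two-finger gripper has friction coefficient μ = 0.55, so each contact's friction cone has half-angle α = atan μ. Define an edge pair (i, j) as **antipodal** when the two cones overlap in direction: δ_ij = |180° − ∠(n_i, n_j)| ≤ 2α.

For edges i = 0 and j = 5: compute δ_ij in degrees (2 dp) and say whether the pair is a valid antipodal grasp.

α = atan 0.55 = 28.81°;  2α = 57.62°
edge 0: e_0 = (-2.05, -3.47);  n_0 = (-0.8610, +0.5086)
edge 5: e_5 = (-1.64, -0.19);  n_5 = (-0.1151, +0.9934)
∠(n_0, n_5) = 52.82°
δ = |180° − 52.82°| = 127.18°
127.18° > 2α = 57.62°  →  invalid

δ = 127.18°, invalid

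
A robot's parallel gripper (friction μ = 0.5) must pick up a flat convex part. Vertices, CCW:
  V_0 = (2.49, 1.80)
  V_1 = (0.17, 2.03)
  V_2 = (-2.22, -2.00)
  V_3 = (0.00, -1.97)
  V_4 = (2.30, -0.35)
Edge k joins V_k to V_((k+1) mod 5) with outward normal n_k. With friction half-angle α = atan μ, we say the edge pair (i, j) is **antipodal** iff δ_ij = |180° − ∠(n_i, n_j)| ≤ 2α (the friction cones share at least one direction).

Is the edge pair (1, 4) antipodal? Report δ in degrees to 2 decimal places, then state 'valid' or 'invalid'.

δ = 25.62°, valid

α = atan 0.5 = 26.57°;  2α = 53.13°
edge 1: e_1 = (-2.39, -4.03);  n_1 = (-0.8601, +0.5101)
edge 4: e_4 = (+0.19, +2.15);  n_4 = (+0.9961, -0.0880)
∠(n_1, n_4) = 154.38°
δ = |180° − 154.38°| = 25.62°
25.62° ≤ 2α = 53.13°  →  valid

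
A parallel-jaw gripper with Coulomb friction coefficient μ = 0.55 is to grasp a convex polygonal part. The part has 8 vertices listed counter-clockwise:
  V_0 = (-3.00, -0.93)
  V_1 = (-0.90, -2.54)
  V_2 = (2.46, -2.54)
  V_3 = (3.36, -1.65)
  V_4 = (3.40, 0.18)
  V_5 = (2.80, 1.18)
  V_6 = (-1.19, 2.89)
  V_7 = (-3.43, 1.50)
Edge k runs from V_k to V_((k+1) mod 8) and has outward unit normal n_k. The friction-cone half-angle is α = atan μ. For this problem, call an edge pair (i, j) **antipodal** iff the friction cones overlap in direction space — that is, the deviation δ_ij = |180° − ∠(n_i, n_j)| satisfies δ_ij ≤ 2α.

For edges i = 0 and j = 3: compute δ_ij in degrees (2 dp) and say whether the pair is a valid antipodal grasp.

α = atan 0.55 = 28.81°;  2α = 57.62°
edge 0: e_0 = (+2.10, -1.61);  n_0 = (-0.6084, -0.7936)
edge 3: e_3 = (+0.04, +1.83);  n_3 = (+0.9998, -0.0219)
∠(n_0, n_3) = 126.22°
δ = |180° − 126.22°| = 53.78°
53.78° ≤ 2α = 57.62°  →  valid

δ = 53.78°, valid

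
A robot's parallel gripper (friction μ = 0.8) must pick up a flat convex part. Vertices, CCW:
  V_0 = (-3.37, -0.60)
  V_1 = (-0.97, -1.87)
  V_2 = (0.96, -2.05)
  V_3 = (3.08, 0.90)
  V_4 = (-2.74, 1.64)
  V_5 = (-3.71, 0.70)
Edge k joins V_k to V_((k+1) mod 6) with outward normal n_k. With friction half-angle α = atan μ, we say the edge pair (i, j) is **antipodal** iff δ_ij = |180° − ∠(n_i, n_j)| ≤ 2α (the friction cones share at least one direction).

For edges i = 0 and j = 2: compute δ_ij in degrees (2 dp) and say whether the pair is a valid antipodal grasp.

δ = 97.82°, invalid

α = atan 0.8 = 38.66°;  2α = 77.32°
edge 0: e_0 = (+2.40, -1.27);  n_0 = (-0.4677, -0.8839)
edge 2: e_2 = (+2.12, +2.95);  n_2 = (+0.8121, -0.5836)
∠(n_0, n_2) = 82.18°
δ = |180° − 82.18°| = 97.82°
97.82° > 2α = 77.32°  →  invalid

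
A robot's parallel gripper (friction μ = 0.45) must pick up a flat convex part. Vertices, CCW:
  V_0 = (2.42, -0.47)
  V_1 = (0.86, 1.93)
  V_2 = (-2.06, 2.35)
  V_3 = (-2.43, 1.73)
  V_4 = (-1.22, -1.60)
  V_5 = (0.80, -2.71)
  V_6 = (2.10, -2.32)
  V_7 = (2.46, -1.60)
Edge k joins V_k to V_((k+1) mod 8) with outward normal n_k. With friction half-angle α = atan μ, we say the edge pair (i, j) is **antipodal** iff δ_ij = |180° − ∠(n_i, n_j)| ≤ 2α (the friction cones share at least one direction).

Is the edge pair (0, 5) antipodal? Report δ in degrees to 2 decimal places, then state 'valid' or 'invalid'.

δ = 73.68°, invalid

α = atan 0.45 = 24.23°;  2α = 48.46°
edge 0: e_0 = (-1.56, +2.40);  n_0 = (+0.8384, +0.5450)
edge 5: e_5 = (+1.30, +0.39);  n_5 = (+0.2873, -0.9578)
∠(n_0, n_5) = 106.32°
δ = |180° − 106.32°| = 73.68°
73.68° > 2α = 48.46°  →  invalid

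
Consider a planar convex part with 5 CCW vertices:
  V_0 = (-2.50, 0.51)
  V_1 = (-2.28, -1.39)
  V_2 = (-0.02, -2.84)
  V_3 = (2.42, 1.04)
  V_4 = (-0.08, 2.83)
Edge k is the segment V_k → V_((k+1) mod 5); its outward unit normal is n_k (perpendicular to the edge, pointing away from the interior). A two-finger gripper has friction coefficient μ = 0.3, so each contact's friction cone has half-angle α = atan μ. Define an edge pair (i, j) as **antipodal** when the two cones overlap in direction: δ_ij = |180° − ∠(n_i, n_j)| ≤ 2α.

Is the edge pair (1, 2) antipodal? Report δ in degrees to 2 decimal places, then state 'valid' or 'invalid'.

α = atan 0.3 = 16.70°;  2α = 33.40°
edge 1: e_1 = (+2.26, -1.45);  n_1 = (-0.5400, -0.8417)
edge 2: e_2 = (+2.44, +3.88);  n_2 = (+0.8465, -0.5324)
∠(n_1, n_2) = 90.52°
δ = |180° − 90.52°| = 89.48°
89.48° > 2α = 33.40°  →  invalid

δ = 89.48°, invalid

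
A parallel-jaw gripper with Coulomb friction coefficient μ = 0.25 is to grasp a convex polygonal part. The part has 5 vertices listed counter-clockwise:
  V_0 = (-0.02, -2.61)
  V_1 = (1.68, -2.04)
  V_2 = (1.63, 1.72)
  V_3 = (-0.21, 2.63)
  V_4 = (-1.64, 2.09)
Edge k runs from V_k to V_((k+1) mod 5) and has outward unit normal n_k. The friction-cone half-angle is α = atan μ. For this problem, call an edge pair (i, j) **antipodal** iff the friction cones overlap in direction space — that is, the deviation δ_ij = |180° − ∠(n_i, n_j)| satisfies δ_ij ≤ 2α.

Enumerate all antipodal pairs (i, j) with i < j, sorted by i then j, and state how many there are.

count = 2; pairs: (0,3), (1,4)

α = atan 0.25 = 14.04°;  2α = 28.07°
n_0 = (+0.3179, -0.9481)
n_1 = (+0.9999, +0.0133)
n_2 = (+0.4433, +0.8964)
n_3 = (-0.3533, +0.9355)
n_4 = (-0.9454, -0.3259)
  (0,1): δ = 107.77°  ·
  (0,2): δ = 44.85°  ·
  (0,3): δ = 2.15°  ✓
  (0,4): δ = 90.48°  ·
  (1,2): δ = 117.08°  ·
  (1,3): δ = 70.07°  ·
  (1,4): δ = 18.26°  ✓
  (2,3): δ = 133.00°  ·
  (2,4): δ = 44.67°  ·
  (3,4): δ = 91.67°  ·
antipodal pairs: 2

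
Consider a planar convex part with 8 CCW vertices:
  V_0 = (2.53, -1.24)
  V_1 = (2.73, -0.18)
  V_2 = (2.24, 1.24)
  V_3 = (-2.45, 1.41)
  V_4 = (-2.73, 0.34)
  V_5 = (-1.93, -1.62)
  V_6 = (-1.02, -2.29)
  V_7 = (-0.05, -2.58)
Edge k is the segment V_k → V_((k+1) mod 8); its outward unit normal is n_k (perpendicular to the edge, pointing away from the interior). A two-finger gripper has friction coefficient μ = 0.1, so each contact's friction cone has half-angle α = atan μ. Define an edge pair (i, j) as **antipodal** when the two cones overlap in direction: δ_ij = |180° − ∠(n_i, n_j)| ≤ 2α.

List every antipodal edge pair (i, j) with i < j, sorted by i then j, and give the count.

count = 2; pairs: (0,3), (1,4)

α = atan 0.1 = 5.71°;  2α = 11.42°
n_0 = (+0.9827, -0.1854)
n_1 = (+0.9453, +0.3262)
n_2 = (+0.0362, +0.9993)
n_3 = (-0.9674, +0.2532)
n_4 = (-0.9258, -0.3779)
n_5 = (-0.5929, -0.8053)
n_6 = (-0.2864, -0.9581)
n_7 = (+0.4609, -0.8874)
  (0,1): δ = 150.28°  ·
  (0,2): δ = 81.39°  ·
  (0,3): δ = 3.98°  ✓
  (0,4): δ = 32.89°  ·
  (0,5): δ = 64.32°  ·
  (0,6): δ = 84.04°  ·
  (0,7): δ = 128.13°  ·
  (1,2): δ = 111.11°  ·
  (1,3): δ = 33.70°  ·
  (1,4): δ = 3.17°  ✓
  (1,5): δ = 34.60°  ·
  (1,6): δ = 54.32°  ·
  (1,7): δ = 98.41°  ·
  (2,3): δ = 102.59°  ·
  (2,4): δ = 65.72°  ·
  (2,5): δ = 34.29°  ·
  (2,6): δ = 14.57°  ·
  (2,7): δ = 29.52°  ·
  (3,4): δ = 143.13°  ·
  (3,5): δ = 111.70°  ·
  (3,6): δ = 91.98°  ·
  (3,7): δ = 47.89°  ·
  (4,5): δ = 148.57°  ·
  (4,6): δ = 128.85°  ·
  (4,7): δ = 84.76°  ·
  (5,6): δ = 160.28°  ·
  (5,7): δ = 116.19°  ·
  (6,7): δ = 135.91°  ·
antipodal pairs: 2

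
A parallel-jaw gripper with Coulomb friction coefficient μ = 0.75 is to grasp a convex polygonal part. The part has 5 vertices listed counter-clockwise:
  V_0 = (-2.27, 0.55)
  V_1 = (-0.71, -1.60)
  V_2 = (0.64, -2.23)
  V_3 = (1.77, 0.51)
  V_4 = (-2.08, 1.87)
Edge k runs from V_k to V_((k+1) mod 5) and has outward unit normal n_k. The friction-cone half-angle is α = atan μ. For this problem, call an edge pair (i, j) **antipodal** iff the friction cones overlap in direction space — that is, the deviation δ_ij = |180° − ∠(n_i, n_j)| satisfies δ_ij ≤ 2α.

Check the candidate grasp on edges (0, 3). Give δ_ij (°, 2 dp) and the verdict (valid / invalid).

α = atan 0.75 = 36.87°;  2α = 73.74°
edge 0: e_0 = (+1.56, -2.15);  n_0 = (-0.8094, -0.5873)
edge 3: e_3 = (-3.85, +1.36);  n_3 = (+0.3331, +0.9429)
∠(n_0, n_3) = 145.42°
δ = |180° − 145.42°| = 34.58°
34.58° ≤ 2α = 73.74°  →  valid

δ = 34.58°, valid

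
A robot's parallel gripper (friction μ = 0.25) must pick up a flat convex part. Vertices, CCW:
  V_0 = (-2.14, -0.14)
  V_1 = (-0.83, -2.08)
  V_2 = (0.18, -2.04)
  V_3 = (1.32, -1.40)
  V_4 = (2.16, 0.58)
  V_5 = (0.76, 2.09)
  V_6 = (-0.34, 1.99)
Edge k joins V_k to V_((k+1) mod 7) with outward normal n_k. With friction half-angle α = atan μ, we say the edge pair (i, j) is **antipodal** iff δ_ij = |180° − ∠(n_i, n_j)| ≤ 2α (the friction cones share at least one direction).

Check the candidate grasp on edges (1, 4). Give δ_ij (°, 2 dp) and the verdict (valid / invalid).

α = atan 0.25 = 14.04°;  2α = 28.07°
edge 1: e_1 = (+1.01, +0.04);  n_1 = (+0.0396, -0.9992)
edge 4: e_4 = (-1.40, +1.51);  n_4 = (+0.7333, +0.6799)
∠(n_1, n_4) = 130.57°
δ = |180° − 130.57°| = 49.43°
49.43° > 2α = 28.07°  →  invalid

δ = 49.43°, invalid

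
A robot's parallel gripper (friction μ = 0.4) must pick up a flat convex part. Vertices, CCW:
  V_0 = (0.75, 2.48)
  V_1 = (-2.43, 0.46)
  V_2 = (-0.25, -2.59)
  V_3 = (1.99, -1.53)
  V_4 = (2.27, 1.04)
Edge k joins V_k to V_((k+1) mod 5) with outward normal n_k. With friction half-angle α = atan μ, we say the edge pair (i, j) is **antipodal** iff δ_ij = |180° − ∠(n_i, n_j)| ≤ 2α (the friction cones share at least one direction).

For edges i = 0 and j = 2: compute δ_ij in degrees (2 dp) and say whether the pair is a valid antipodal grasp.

δ = 7.10°, valid

α = atan 0.4 = 21.80°;  2α = 43.60°
edge 0: e_0 = (-3.18, -2.02);  n_0 = (-0.5362, +0.8441)
edge 2: e_2 = (+2.24, +1.06);  n_2 = (+0.4277, -0.9039)
∠(n_0, n_2) = 172.90°
δ = |180° − 172.90°| = 7.10°
7.10° ≤ 2α = 43.60°  →  valid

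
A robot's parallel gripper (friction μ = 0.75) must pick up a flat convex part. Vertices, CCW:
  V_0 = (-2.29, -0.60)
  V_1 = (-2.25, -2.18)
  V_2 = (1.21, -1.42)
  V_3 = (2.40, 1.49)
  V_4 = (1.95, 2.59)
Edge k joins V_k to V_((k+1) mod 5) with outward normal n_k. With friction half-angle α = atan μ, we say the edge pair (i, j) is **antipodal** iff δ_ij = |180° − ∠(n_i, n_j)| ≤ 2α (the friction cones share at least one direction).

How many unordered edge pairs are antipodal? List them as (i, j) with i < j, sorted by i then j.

count = 4; pairs: (0,2), (0,3), (1,4), (2,4)

α = atan 0.75 = 36.87°;  2α = 73.74°
n_0 = (-0.9997, -0.0253)
n_1 = (+0.2145, -0.9767)
n_2 = (+0.9256, -0.3785)
n_3 = (+0.9255, +0.3786)
n_4 = (-0.6012, +0.7991)
  (0,1): δ = 79.06°  ·
  (0,2): δ = 23.69°  ✓
  (0,3): δ = 20.80°  ✓
  (0,4): δ = 125.51°  ·
  (1,2): δ = 124.63°  ·
  (1,3): δ = 80.14°  ·
  (1,4): δ = 24.57°  ✓
  (2,3): δ = 135.51°  ·
  (2,4): δ = 30.80°  ✓
  (3,4): δ = 75.29°  ·
antipodal pairs: 4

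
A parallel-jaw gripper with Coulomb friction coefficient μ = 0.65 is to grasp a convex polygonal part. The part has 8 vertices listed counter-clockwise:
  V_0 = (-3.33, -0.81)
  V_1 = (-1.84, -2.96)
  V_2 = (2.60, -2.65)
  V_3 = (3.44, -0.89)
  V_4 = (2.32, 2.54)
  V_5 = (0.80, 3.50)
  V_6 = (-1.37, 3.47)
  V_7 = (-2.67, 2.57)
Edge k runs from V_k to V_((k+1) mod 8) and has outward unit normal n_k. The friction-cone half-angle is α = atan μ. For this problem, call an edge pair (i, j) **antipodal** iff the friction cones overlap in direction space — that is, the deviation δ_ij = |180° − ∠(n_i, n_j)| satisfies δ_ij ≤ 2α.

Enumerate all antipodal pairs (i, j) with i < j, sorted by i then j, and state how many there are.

count = 11; pairs: (0,2), (0,3), (0,4), (0,5), (1,4), (1,5), (1,6), (2,5), (2,6), (2,7), (3,7)

α = atan 0.65 = 33.02°;  2α = 66.05°
n_0 = (-0.8219, -0.5696)
n_1 = (+0.0697, -0.9976)
n_2 = (+0.9025, -0.4307)
n_3 = (+0.9506, +0.3104)
n_4 = (+0.5340, +0.8455)
n_5 = (-0.0138, +0.9999)
n_6 = (-0.5692, +0.8222)
n_7 = (-0.9815, +0.1916)
  (0,1): δ = 120.73°  ·
  (0,2): δ = 60.24°  ✓
  (0,3): δ = 16.64°  ✓
  (0,4): δ = 23.00°  ✓
  (0,5): δ = 56.07°  ✓
  (0,6): δ = 89.97°  ·
  (0,7): δ = 134.23°  ·
  (1,2): δ = 119.51°  ·
  (1,3): δ = 75.91°  ·
  (1,4): δ = 36.27°  ✓
  (1,5): δ = 3.20°  ✓
  (1,6): δ = 30.70°  ✓
  (1,7): δ = 74.96°  ·
  (2,3): δ = 136.40°  ·
  (2,4): δ = 96.76°  ·
  (2,5): δ = 63.69°  ✓
  (2,6): δ = 29.79°  ✓
  (2,7): δ = 14.46°  ✓
  (3,4): δ = 140.36°  ·
  (3,5): δ = 107.29°  ·
  (3,6): δ = 73.39°  ·
  (3,7): δ = 29.13°  ✓
  (4,5): δ = 146.93°  ·
  (4,6): δ = 113.03°  ·
  (4,7): δ = 68.77°  ·
  (5,6): δ = 146.10°  ·
  (5,7): δ = 101.84°  ·
  (6,7): δ = 135.74°  ·
antipodal pairs: 11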